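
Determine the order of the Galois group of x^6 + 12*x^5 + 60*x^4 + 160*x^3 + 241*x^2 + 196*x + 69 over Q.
48

The degree of the splitting field over Q equals the order of the Galois group, so first determine the group. The polynomial f is an irreducible sextic over Q, so G = Gal(f/Q) is one of the 16 transitive subgroups 6T1, ..., 6T16 of S_6. The discriminant of f is -61504, which is not a perfect square, so G is not contained in A_6. The transitive groups of degree 6 not contained in A_6 are: C_6 (6T1, order 6), S_3 (6T2, order 6), D_6 (6T3, order 12), C_3 x S_3 (6T5, order 18), A_4 x C_2 (6T6, order 24), S_4 (6T8, order 24), S_3 x S_3 (6T9, order 36), S_4 x C_2 (6T11, order 48), (S_3 x S_3) : C_2 (6T13, order 72), PGL(2,5) (6T14, order 120), S_6 (6T16, order 720). By Dedekind's theorem, for a prime p not dividing disc(f) the degrees of the irreducible factors of f mod p form the cycle type of an element of G. Factoring f modulo the 17 such primes p <= 67 (skipping 2, 31, which divide the discriminant), each new pattern first appears at: mod 3: f = (x)(x + 1)(x^4 + 2x^3 + x^2 + 1), pattern 4+1+1; mod 5: f = (x^3 + 3x^2 + 2x + 2)(x^3 + 4x^2 + x + 2), pattern 3+3; mod 7: f = (x^6 + 5x^5 + 4x^4 + 6x^3 + 3x^2 + 6), pattern 6; mod 11: f = (x^2 + 3x + 9)(x^2 + 4x + 2)(x^2 + 5x + 2), pattern 2+2+2; mod 13: f = (x^2 + 4x + 10)(x^4 + 8x^3 + 5x^2 + 8x + 3), pattern 4+2; mod 37: f = (x + 7)(x + 34)(x^2 + 13x + 1)(x^2 + 32x + 2), pattern 2+2+1+1; mod 47: f = (x + 7)(x + 11)(x + 40)(x + 44)(x^2 + 4x + 16), pattern 2+1+1+1+1. No other pattern occurs in this range, so the set of observed cycle types is {4+1+1, 3+3, 6, 2+2+2, 4+2, 2+2+1+1, 2+1+1+1+1}. The candidates containing elements of all these cycle types are S_4 x C_2 (6T11) of order 48, S_6 (6T16) of order 720; the others are excluded. The observed types are precisely the cycle types that occur in S_4 x C_2 (6T11) (apart from the identity). Each of the other remaining candidates has further cycle types, and by the Chebotarev density theorem the matching factorization patterns would occur for a proportion of primes equal to their share of the group: S_6 (6T16) additionally contains elements of type 5+1, 3+2+1, 3+1+1+1 (304 of its 720 elements, about 42% of primes). None of the 17 primes tested shows any such pattern (for each of these groups the chance of that is below 10^-4), which rules them out. Hence G = S_4 x C_2 (6T11), of order 48. The Galois group S_4 x C_2 (6T11) has order 48, so the splitting field has degree 48 over Q.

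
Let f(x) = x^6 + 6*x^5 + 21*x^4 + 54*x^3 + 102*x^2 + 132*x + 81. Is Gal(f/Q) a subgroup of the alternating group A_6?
No

The polynomial is irreducible of degree 6 over Q. Its discriminant is -1024192512, which is not a perfect square. A Galois group lies in the alternating group exactly when the discriminant is a square in Q, so the Galois group (PGL(2,5)) is not contained in A_6.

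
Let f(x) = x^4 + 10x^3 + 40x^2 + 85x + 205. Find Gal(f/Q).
The polynomial is an irreducible quartic over Q and its discriminant is 495510125, which is not a perfect square, so the Galois group is not contained in A_4. The resolvent cubic y^3 - 40*y^2 + 30*y + 5075 has exactly one rational root, so the Galois group is C_4 or D_4. The quartic becomes reducible over Q(sqrt(disc)), so the group is C_4.

C_4, the cyclic group of order 4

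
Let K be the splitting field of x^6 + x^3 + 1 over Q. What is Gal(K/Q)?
C_6 (order 6)

The polynomial f is an irreducible sextic over Q, so G = Gal(f/Q) is one of the 16 transitive subgroups 6T1, ..., 6T16 of S_6. The discriminant of f is -19683, which is not a perfect square, so G is not contained in A_6. The transitive groups of degree 6 not contained in A_6 are: C_6 (6T1, order 6), S_3 (6T2, order 6), D_6 (6T3, order 12), C_3 x S_3 (6T5, order 18), A_4 x C_2 (6T6, order 24), S_4 (6T8, order 24), S_3 x S_3 (6T9, order 36), S_4 x C_2 (6T11, order 48), (S_3 x S_3) : C_2 (6T13, order 72), PGL(2,5) (6T14, order 120), S_6 (6T16, order 720). By Dedekind's theorem, for a prime p not dividing disc(f) the degrees of the irreducible factors of f mod p form the cycle type of an element of G. Factoring f modulo the 37 such primes p <= 163 (skipping 3, which divides the discriminant), each new pattern first appears at: mod 2: f = (x^6 + x^3 + 1), pattern 6; mod 7: f = (x^3 + 3)(x^3 + 5), pattern 3+3; mod 17: f = (x^2 + 3x + 1)(x^2 + 4x + 1)(x^2 + 10x + 1), pattern 2+2+2; mod 19: f = (x + 2)(x + 3)(x + 10)(x + 13)(x + 14)(x + 15), pattern 1+1+1+1+1+1. No other pattern occurs in this range, so the set of observed cycle types is {6, 3+3, 2+2+2, 1+1+1+1+1+1}. The candidates containing elements of all these cycle types are C_6 (6T1) of order 6, D_6 (6T3) of order 12, C_3 x S_3 (6T5) of order 18, A_4 x C_2 (6T6) of order 24, S_3 x S_3 (6T9) of order 36, S_4 x C_2 (6T11) of order 48, (S_3 x S_3) : C_2 (6T13) of order 72, PGL(2,5) (6T14) of order 120, S_6 (6T16) of order 720; the others are excluded. The observed types are precisely the cycle types that occur in C_6 (6T1). Each of the other remaining candidates has further cycle types, and by the Chebotarev density theorem the matching factorization patterns would occur for a proportion of primes equal to their share of the group: D_6 (6T3) additionally contains elements of type 2+2+1+1 (3 of its 12 elements, about 25% of primes); C_3 x S_3 (6T5) additionally contains elements of type 3+1+1+1 (4 of its 18 elements, about 22% of primes); A_4 x C_2 (6T6) additionally contains elements of type 2+2+1+1, 2+1+1+1+1 (6 of its 24 elements, about 25% of primes); S_3 x S_3 (6T9) additionally contains elements of type 3+1+1+1, 2+2+1+1 (13 of its 36 elements, about 36% of primes); S_4 x C_2 (6T11) additionally contains elements of type 4+2, 4+1+1, 2+2+1+1, 2+1+1+1+1 (24 of its 48 elements, about 50% of primes); (S_3 x S_3) : C_2 (6T13) additionally contains elements of type 4+2, 3+2+1, 3+1+1+1, 2+2+1+1, 2+1+1+1+1 (49 of its 72 elements, about 68% of primes); PGL(2,5) (6T14) additionally contains elements of type 5+1, 4+1+1, 2+2+1+1 (69 of its 120 elements, about 58% of primes); S_6 (6T16) additionally contains elements of type 5+1, 4+2, 4+1+1, 3+2+1, 3+1+1+1, 2+2+1+1, 2+1+1+1+1 (544 of its 720 elements, about 76% of primes). None of the 37 primes tested shows any such pattern (for each of these groups the chance of that is below 10^-4), which rules them out. Hence G = C_6 (6T1), of order 6.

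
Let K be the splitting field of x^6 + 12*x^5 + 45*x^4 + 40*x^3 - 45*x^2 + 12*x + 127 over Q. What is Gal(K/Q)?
The polynomial f is an irreducible sextic over Q, so G = Gal(f/Q) is one of the 16 transitive subgroups 6T1, ..., 6T16 of S_6. The discriminant of f is -37572373905408, which is not a perfect square, so G is not contained in A_6. The transitive groups of degree 6 not contained in A_6 are: C_6 (6T1, order 6), S_3 (6T2, order 6), D_6 (6T3, order 12), C_3 x S_3 (6T5, order 18), A_4 x C_2 (6T6, order 24), S_4 (6T8, order 24), S_3 x S_3 (6T9, order 36), S_4 x C_2 (6T11, order 48), (S_3 x S_3) : C_2 (6T13, order 72), PGL(2,5) (6T14, order 120), S_6 (6T16, order 720). By Dedekind's theorem, for a prime p not dividing disc(f) the degrees of the irreducible factors of f mod p form the cycle type of an element of G. Factoring f modulo the 23 such primes p <= 97 (skipping 2, 3, which divide the discriminant), each new pattern first appears at: mod 5: f = (x^2 + 3)(x^2 + 3x + 4)(x^2 + 4x + 1), pattern 2+2+2; mod 7: f = (x^3 + x^2 + 4x + 3)(x^3 + 4x^2 + 2x + 5), pattern 3+3; mod 31: f = (x + 9)(x + 14)(x + 17)(x + 18)(x + 21)(x + 26), pattern 1+1+1+1+1+1. No other pattern occurs in this range, so the set of observed cycle types is {2+2+2, 3+3, 1+1+1+1+1+1}. The candidates containing elements of all these cycle types are C_6 (6T1) of order 6, S_3 (6T2) of order 6, D_6 (6T3) of order 12, C_3 x S_3 (6T5) of order 18, A_4 x C_2 (6T6) of order 24, S_4 (6T8) of order 24, S_3 x S_3 (6T9) of order 36, S_4 x C_2 (6T11) of order 48, (S_3 x S_3) : C_2 (6T13) of order 72, PGL(2,5) (6T14) of order 120, S_6 (6T16) of order 720; the others are excluded. The observed types are precisely the cycle types that occur in S_3 (6T2). Each of the other remaining candidates has further cycle types, and by the Chebotarev density theorem the matching factorization patterns would occur for a proportion of primes equal to their share of the group: C_6 (6T1) additionally contains elements of type 6 (2 of its 6 elements, about 33% of primes); D_6 (6T3) additionally contains elements of type 6, 2+2+1+1 (5 of its 12 elements, about 42% of primes); C_3 x S_3 (6T5) additionally contains elements of type 6, 3+1+1+1 (10 of its 18 elements, about 56% of primes); A_4 x C_2 (6T6) additionally contains elements of type 6, 2+2+1+1, 2+1+1+1+1 (14 of its 24 elements, about 58% of primes); S_4 (6T8) additionally contains elements of type 4+1+1, 2+2+1+1 (9 of its 24 elements, about 38% of primes); S_3 x S_3 (6T9) additionally contains elements of type 6, 3+1+1+1, 2+2+1+1 (25 of its 36 elements, about 69% of primes); S_4 x C_2 (6T11) additionally contains elements of type 6, 4+2, 4+1+1, 2+2+1+1, 2+1+1+1+1 (32 of its 48 elements, about 67% of primes); (S_3 x S_3) : C_2 (6T13) additionally contains elements of type 6, 4+2, 3+2+1, 3+1+1+1, 2+2+1+1, 2+1+1+1+1 (61 of its 72 elements, about 85% of primes); PGL(2,5) (6T14) additionally contains elements of type 6, 5+1, 4+1+1, 2+2+1+1 (89 of its 120 elements, about 74% of primes); S_6 (6T16) additionally contains elements of type 6, 5+1, 4+2, 4+1+1, 3+2+1, 3+1+1+1, 2+2+1+1, 2+1+1+1+1 (664 of its 720 elements, about 92% of primes). None of the 23 primes tested shows any such pattern (for each of these groups the chance of that is below 10^-4), which rules them out. Hence G = S_3 (6T2), of order 6.

S_3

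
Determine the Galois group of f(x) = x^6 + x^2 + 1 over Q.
S_4 x C_2

The polynomial f is an irreducible sextic over Q, so G = Gal(f/Q) is one of the 16 transitive subgroups 6T1, ..., 6T16 of S_6. The discriminant of f is -61504, which is not a perfect square, so G is not contained in A_6. The transitive groups of degree 6 not contained in A_6 are: C_6 (6T1, order 6), S_3 (6T2, order 6), D_6 (6T3, order 12), C_3 x S_3 (6T5, order 18), A_4 x C_2 (6T6, order 24), S_4 (6T8, order 24), S_3 x S_3 (6T9, order 36), S_4 x C_2 (6T11, order 48), (S_3 x S_3) : C_2 (6T13, order 72), PGL(2,5) (6T14, order 120), S_6 (6T16, order 720). By Dedekind's theorem, for a prime p not dividing disc(f) the degrees of the irreducible factors of f mod p form the cycle type of an element of G. Factoring f modulo the 17 such primes p <= 67 (skipping 2, 31, which divide the discriminant), each new pattern first appears at: mod 3: f = (x + 1)(x + 2)(x^4 + x^2 + 2), pattern 4+1+1; mod 5: f = (x^3 + 2x^2 + 2x + 2)(x^3 + 3x^2 + 2x + 3), pattern 3+3; mod 7: f = (x^6 + x^2 + 1), pattern 6; mod 11: f = (x^2 + 9)(x^2 + x + 7)(x^2 + 10x + 7), pattern 2+2+2; mod 13: f = (x^2 + 6)(x^4 + 7x^2 + 11), pattern 4+2; mod 37: f = (x + 5)(x + 32)(x^2 + 9x + 16)(x^2 + 28x + 16), pattern 2+2+1+1; mod 47: f = (x + 5)(x + 9)(x + 38)(x + 42)(x^2 + 12), pattern 2+1+1+1+1. No other pattern occurs in this range, so the set of observed cycle types is {4+1+1, 3+3, 6, 2+2+2, 4+2, 2+2+1+1, 2+1+1+1+1}. The candidates containing elements of all these cycle types are S_4 x C_2 (6T11) of order 48, S_6 (6T16) of order 720; the others are excluded. The observed types are precisely the cycle types that occur in S_4 x C_2 (6T11) (apart from the identity). Each of the other remaining candidates has further cycle types, and by the Chebotarev density theorem the matching factorization patterns would occur for a proportion of primes equal to their share of the group: S_6 (6T16) additionally contains elements of type 5+1, 3+2+1, 3+1+1+1 (304 of its 720 elements, about 42% of primes). None of the 17 primes tested shows any such pattern (for each of these groups the chance of that is below 10^-4), which rules them out. Hence G = S_4 x C_2 (6T11), of order 48.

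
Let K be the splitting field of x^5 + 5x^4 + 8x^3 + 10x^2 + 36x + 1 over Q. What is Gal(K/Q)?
The polynomial f is an irreducible quintic over Q, so G = Gal(f/Q) is a transitive subgroup of S_5: one of C_5 (5T1, order 5), D_5 (5T2, order 10), F_20 (5T3, order 20), A_5 (5T4, order 60) or S_5 (5T5, order 120). The discriminant of f is 6973049989, which is not a perfect square, so G is not contained in A_5. The transitive groups of degree 5 not contained in A_5 are: F_20 (5T3, order 20), S_5 (5T5, order 120). By Dedekind's theorem, for a prime p not dividing disc(f) the degrees of the irreducible factors of f mod p form the cycle type of an element of G. Factoring f modulo the first such prime p = 2, each new pattern first appears at: mod 2: f = (x^2 + x + 1)(x^3 + x + 1), pattern 3+2. No other pattern occurs in this range, so the set of observed cycle types is {3+2}. Among the candidates above, the only group containing elements of all these cycle types is S_5 (5T5) — F_20 (5T3) lacks at least one of them. Hence G = S_5 (5T5), of order 120.

5T5: S_5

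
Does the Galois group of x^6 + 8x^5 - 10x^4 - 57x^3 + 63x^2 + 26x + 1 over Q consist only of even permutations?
The polynomial is irreducible of degree 6 over Q. Its discriminant is 3646117689361 = 1909481^2, a perfect square. A Galois group lies in the alternating group exactly when the discriminant is a square in Q, so the Galois group (PSL(2,5)) is contained in A_6.

Yes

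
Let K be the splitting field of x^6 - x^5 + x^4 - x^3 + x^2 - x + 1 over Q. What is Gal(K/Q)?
6T1: C_6

The polynomial f is an irreducible sextic over Q, so G = Gal(f/Q) is one of the 16 transitive subgroups 6T1, ..., 6T16 of S_6. The discriminant of f is -16807, which is not a perfect square, so G is not contained in A_6. The transitive groups of degree 6 not contained in A_6 are: C_6 (6T1, order 6), S_3 (6T2, order 6), D_6 (6T3, order 12), C_3 x S_3 (6T5, order 18), A_4 x C_2 (6T6, order 24), S_4 (6T8, order 24), S_3 x S_3 (6T9, order 36), S_4 x C_2 (6T11, order 48), (S_3 x S_3) : C_2 (6T13, order 72), PGL(2,5) (6T14, order 120), S_6 (6T16, order 720). By Dedekind's theorem, for a prime p not dividing disc(f) the degrees of the irreducible factors of f mod p form the cycle type of an element of G. Factoring f modulo the 37 such primes p <= 163 (skipping 7, which divides the discriminant), each new pattern first appears at: mod 2: f = (x^3 + x + 1)(x^3 + x^2 + 1), pattern 3+3; mod 3: f = (x^6 + 2x^5 + x^4 + 2x^3 + x^2 + 2x + 1), pattern 6; mod 13: f = (x^2 + 7x + 1)(x^2 + 8x + 1)(x^2 + 10x + 1), pattern 2+2+2; mod 29: f = (x + 7)(x + 16)(x + 20)(x + 23)(x + 24)(x + 25), pattern 1+1+1+1+1+1. No other pattern occurs in this range, so the set of observed cycle types is {3+3, 6, 2+2+2, 1+1+1+1+1+1}. The candidates containing elements of all these cycle types are C_6 (6T1) of order 6, D_6 (6T3) of order 12, C_3 x S_3 (6T5) of order 18, A_4 x C_2 (6T6) of order 24, S_3 x S_3 (6T9) of order 36, S_4 x C_2 (6T11) of order 48, (S_3 x S_3) : C_2 (6T13) of order 72, PGL(2,5) (6T14) of order 120, S_6 (6T16) of order 720; the others are excluded. The observed types are precisely the cycle types that occur in C_6 (6T1). Each of the other remaining candidates has further cycle types, and by the Chebotarev density theorem the matching factorization patterns would occur for a proportion of primes equal to their share of the group: D_6 (6T3) additionally contains elements of type 2+2+1+1 (3 of its 12 elements, about 25% of primes); C_3 x S_3 (6T5) additionally contains elements of type 3+1+1+1 (4 of its 18 elements, about 22% of primes); A_4 x C_2 (6T6) additionally contains elements of type 2+2+1+1, 2+1+1+1+1 (6 of its 24 elements, about 25% of primes); S_3 x S_3 (6T9) additionally contains elements of type 3+1+1+1, 2+2+1+1 (13 of its 36 elements, about 36% of primes); S_4 x C_2 (6T11) additionally contains elements of type 4+2, 4+1+1, 2+2+1+1, 2+1+1+1+1 (24 of its 48 elements, about 50% of primes); (S_3 x S_3) : C_2 (6T13) additionally contains elements of type 4+2, 3+2+1, 3+1+1+1, 2+2+1+1, 2+1+1+1+1 (49 of its 72 elements, about 68% of primes); PGL(2,5) (6T14) additionally contains elements of type 5+1, 4+1+1, 2+2+1+1 (69 of its 120 elements, about 58% of primes); S_6 (6T16) additionally contains elements of type 5+1, 4+2, 4+1+1, 3+2+1, 3+1+1+1, 2+2+1+1, 2+1+1+1+1 (544 of its 720 elements, about 76% of primes). None of the 37 primes tested shows any such pattern (for each of these groups the chance of that is below 10^-4), which rules them out. Hence G = C_6 (6T1), of order 6.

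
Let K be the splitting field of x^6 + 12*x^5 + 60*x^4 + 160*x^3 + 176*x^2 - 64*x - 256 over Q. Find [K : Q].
The degree of the splitting field over Q equals the order of the Galois group, so first determine the group. The polynomial f is an irreducible sextic over Q, so G = Gal(f/Q) is one of the 16 transitive subgroups 6T1, ..., 6T16 of S_6. The discriminant of f is 3603718079512576 = 60030976^2, a perfect square, so G is contained in A_6. The transitive groups of degree 6 contained in A_6 are: A_4 (6T4, order 12), S_4 (6T7, order 24), (C_3 x C_3) : C_4 (6T10, order 36), PSL(2,5) (6T12, order 60), A_6 (6T15, order 360). By Dedekind's theorem, for a prime p not dividing disc(f) the degrees of the irreducible factors of f mod p form the cycle type of an element of G. Factoring f modulo the 79 such primes p <= 419 (skipping 2, 229, which divide the discriminant), each new pattern first appears at: mod 3: f = (x^3 + x^2 + 2)(x^3 + 2x^2 + x + 1), pattern 3+3; mod 7: f = (x^2 + 4x + 6)(x^4 + x^3 + x^2 + 3x + 4), pattern 4+2; mod 23: f = (x + 7)(x + 20)(x^2 + 2x + 3)(x^2 + 6x + 11), pattern 2+2+1+1; mod 193: f = (x + 9)(x + 15)(x + 21)(x + 176)(x + 182)(x + 188), pattern 1+1+1+1+1+1. No other pattern occurs in this range, so the set of observed cycle types is {3+3, 4+2, 2+2+1+1, 1+1+1+1+1+1}. The candidates containing elements of all these cycle types are S_4 (6T7) of order 24, (C_3 x C_3) : C_4 (6T10) of order 36, A_6 (6T15) of order 360; the others are excluded. The observed types are precisely the cycle types that occur in S_4 (6T7). Each of the other remaining candidates has further cycle types, and by the Chebotarev density theorem the matching factorization patterns would occur for a proportion of primes equal to their share of the group: (C_3 x C_3) : C_4 (6T10) additionally contains elements of type 3+1+1+1 (4 of its 36 elements, about 11% of primes); A_6 (6T15) additionally contains elements of type 5+1, 3+1+1+1 (184 of its 360 elements, about 51% of primes). None of the 79 primes tested shows any such pattern (for each of these groups the chance of that is below 10^-4), which rules them out. Hence G = S_4 (6T7), of order 24. The Galois group S_4 (6T7) has order 24, so the splitting field has degree 24 over Q.

24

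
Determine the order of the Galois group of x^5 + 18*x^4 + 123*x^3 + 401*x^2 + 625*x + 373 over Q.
5

The degree of the splitting field over Q equals the order of the Galois group, so first determine the group. The polynomial f is an irreducible quintic over Q, so G = Gal(f/Q) is a transitive subgroup of S_5: one of C_5 (5T1, order 5), D_5 (5T2, order 10), F_20 (5T3, order 20), A_5 (5T4, order 60) or S_5 (5T5, order 120). The discriminant of f is 14641 = 121^2, a perfect square, so G is contained in A_5. The transitive groups of degree 5 contained in A_5 are: C_5 (5T1, order 5), D_5 (5T2, order 10), A_5 (5T4, order 60). By Dedekind's theorem, for a prime p not dividing disc(f) the degrees of the irreducible factors of f mod p form the cycle type of an element of G. Factoring f modulo the 14 such primes p <= 47 (skipping 11, which divides the discriminant), each new pattern first appears at: mod 2: f = (x^5 + x^3 + x^2 + x + 1), pattern 5; mod 23: f = (x + 5)(x + 19)(x + 20)(x + 21)(x + 22), pattern 1+1+1+1+1. No other pattern occurs in this range, so the set of observed cycle types is {5, 1+1+1+1+1}. The candidates containing elements of all these cycle types are C_5 (5T1) of order 5, D_5 (5T2) of order 10, A_5 (5T4) of order 60; the others are excluded. The observed types are precisely the cycle types that occur in C_5 (5T1). Each of the other remaining candidates has further cycle types, and by the Chebotarev density theorem the matching factorization patterns would occur for a proportion of primes equal to their share of the group: D_5 (5T2) additionally contains elements of type 2+2+1 (5 of its 10 elements, about 50% of primes); A_5 (5T4) additionally contains elements of type 3+1+1, 2+2+1 (35 of its 60 elements, about 58% of primes). None of the 14 primes tested shows any such pattern (for each of these groups the chance of that is below 10^-4), which rules them out. Hence G = C_5 (5T1), of order 5. The Galois group C_5 (5T1) has order 5, so the splitting field has degree 5 over Q.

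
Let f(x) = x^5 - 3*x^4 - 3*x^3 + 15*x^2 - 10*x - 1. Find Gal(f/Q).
C_5

The polynomial f is an irreducible quintic over Q, so G = Gal(f/Q) is a transitive subgroup of S_5: one of C_5 (5T1, order 5), D_5 (5T2, order 10), F_20 (5T3, order 20), A_5 (5T4, order 60) or S_5 (5T5, order 120). The discriminant of f is 14641 = 121^2, a perfect square, so G is contained in A_5. The transitive groups of degree 5 contained in A_5 are: C_5 (5T1, order 5), D_5 (5T2, order 10), A_5 (5T4, order 60). By Dedekind's theorem, for a prime p not dividing disc(f) the degrees of the irreducible factors of f mod p form the cycle type of an element of G. Factoring f modulo the 14 such primes p <= 47 (skipping 11, which divides the discriminant), each new pattern first appears at: mod 2: f = (x^5 + x^4 + x^3 + x^2 + 1), pattern 5; mod 23: f = (x + 1)(x + 2)(x + 8)(x + 12)(x + 20), pattern 1+1+1+1+1. No other pattern occurs in this range, so the set of observed cycle types is {5, 1+1+1+1+1}. The candidates containing elements of all these cycle types are C_5 (5T1) of order 5, D_5 (5T2) of order 10, A_5 (5T4) of order 60; the others are excluded. The observed types are precisely the cycle types that occur in C_5 (5T1). Each of the other remaining candidates has further cycle types, and by the Chebotarev density theorem the matching factorization patterns would occur for a proportion of primes equal to their share of the group: D_5 (5T2) additionally contains elements of type 2+2+1 (5 of its 10 elements, about 50% of primes); A_5 (5T4) additionally contains elements of type 3+1+1, 2+2+1 (35 of its 60 elements, about 58% of primes). None of the 14 primes tested shows any such pattern (for each of these groups the chance of that is below 10^-4), which rules them out. Hence G = C_5 (5T1), of order 5.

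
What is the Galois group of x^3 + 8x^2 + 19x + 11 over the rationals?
The polynomial is an irreducible cubic over Q and its discriminant is -31, which is not a perfect square. For an irreducible cubic, a non-square discriminant gives Galois group S_3.

S_3, the symmetric group on 3 letters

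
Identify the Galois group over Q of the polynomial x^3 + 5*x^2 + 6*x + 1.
The polynomial is an irreducible cubic over Q and its discriminant is 49 = 7^2, a perfect square. For an irreducible cubic, a square discriminant forces the Galois group to be A_3, the cyclic group of order 3.

C_3 (also written C3)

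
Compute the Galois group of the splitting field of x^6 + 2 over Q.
D_6, the dihedral group of order 12

The polynomial f is an irreducible sextic over Q, so G = Gal(f/Q) is one of the 16 transitive subgroups 6T1, ..., 6T16 of S_6. The discriminant of f is -1492992, which is not a perfect square, so G is not contained in A_6. The transitive groups of degree 6 not contained in A_6 are: C_6 (6T1, order 6), S_3 (6T2, order 6), D_6 (6T3, order 12), C_3 x S_3 (6T5, order 18), A_4 x C_2 (6T6, order 24), S_4 (6T8, order 24), S_3 x S_3 (6T9, order 36), S_4 x C_2 (6T11, order 48), (S_3 x S_3) : C_2 (6T13, order 72), PGL(2,5) (6T14, order 120), S_6 (6T16, order 720). By Dedekind's theorem, for a prime p not dividing disc(f) the degrees of the irreducible factors of f mod p form the cycle type of an element of G. Factoring f modulo the 79 such primes p <= 419 (skipping 2, 3, which divide the discriminant), each new pattern first appears at: mod 5: f = (x^2 + 3)(x^2 + 2x + 3)(x^2 + 3x + 3), pattern 2+2+2; mod 7: f = (x^6 + 2), pattern 6; mod 11: f = (x + 2)(x + 9)(x^2 + 2x + 4)(x^2 + 9x + 4), pattern 2+2+1+1; mod 19: f = (x^3 + 6)(x^3 + 13), pattern 3+3; mod 43: f = (x + 3)(x + 18)(x + 21)(x + 22)(x + 25)(x + 40), pattern 1+1+1+1+1+1. No other pattern occurs in this range, so the set of observed cycle types is {2+2+2, 6, 2+2+1+1, 3+3, 1+1+1+1+1+1}. The candidates containing elements of all these cycle types are D_6 (6T3) of order 12, A_4 x C_2 (6T6) of order 24, S_3 x S_3 (6T9) of order 36, S_4 x C_2 (6T11) of order 48, (S_3 x S_3) : C_2 (6T13) of order 72, PGL(2,5) (6T14) of order 120, S_6 (6T16) of order 720; the others are excluded. The observed types are precisely the cycle types that occur in D_6 (6T3). Each of the other remaining candidates has further cycle types, and by the Chebotarev density theorem the matching factorization patterns would occur for a proportion of primes equal to their share of the group: A_4 x C_2 (6T6) additionally contains elements of type 2+1+1+1+1 (3 of its 24 elements, about 12% of primes); S_3 x S_3 (6T9) additionally contains elements of type 3+1+1+1 (4 of its 36 elements, about 11% of primes); S_4 x C_2 (6T11) additionally contains elements of type 4+2, 4+1+1, 2+1+1+1+1 (15 of its 48 elements, about 31% of primes); (S_3 x S_3) : C_2 (6T13) additionally contains elements of type 4+2, 3+2+1, 3+1+1+1, 2+1+1+1+1 (40 of its 72 elements, about 56% of primes); PGL(2,5) (6T14) additionally contains elements of type 5+1, 4+1+1 (54 of its 120 elements, about 45% of primes); S_6 (6T16) additionally contains elements of type 5+1, 4+2, 4+1+1, 3+2+1, 3+1+1+1, 2+1+1+1+1 (499 of its 720 elements, about 69% of primes). None of the 79 primes tested shows any such pattern (for each of these groups the chance of that is below 10^-4), which rules them out. Hence G = D_6 (6T3), of order 12.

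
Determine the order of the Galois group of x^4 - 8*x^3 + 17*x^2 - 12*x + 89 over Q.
The degree of the splitting field over Q equals the order of the Galois group, so first determine the group. The polynomial is an irreducible quartic over Q and its discriminant is 109659856, which is not a perfect square, so the Galois group is not contained in A_4. The resolvent cubic y^3 - 17*y^2 - 260*y + 212 is irreducible over Q. An irreducible resolvent with non-square discriminant gives S_4. The Galois group S_4 (4T5) has order 24, so the splitting field has degree 24 over Q.

24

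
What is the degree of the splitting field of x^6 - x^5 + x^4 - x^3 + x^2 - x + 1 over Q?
6

The degree of the splitting field over Q equals the order of the Galois group, so first determine the group. The polynomial f is an irreducible sextic over Q, so G = Gal(f/Q) is one of the 16 transitive subgroups 6T1, ..., 6T16 of S_6. The discriminant of f is -16807, which is not a perfect square, so G is not contained in A_6. The transitive groups of degree 6 not contained in A_6 are: C_6 (6T1, order 6), S_3 (6T2, order 6), D_6 (6T3, order 12), C_3 x S_3 (6T5, order 18), A_4 x C_2 (6T6, order 24), S_4 (6T8, order 24), S_3 x S_3 (6T9, order 36), S_4 x C_2 (6T11, order 48), (S_3 x S_3) : C_2 (6T13, order 72), PGL(2,5) (6T14, order 120), S_6 (6T16, order 720). By Dedekind's theorem, for a prime p not dividing disc(f) the degrees of the irreducible factors of f mod p form the cycle type of an element of G. Factoring f modulo the 37 such primes p <= 163 (skipping 7, which divides the discriminant), each new pattern first appears at: mod 2: f = (x^3 + x + 1)(x^3 + x^2 + 1), pattern 3+3; mod 3: f = (x^6 + 2x^5 + x^4 + 2x^3 + x^2 + 2x + 1), pattern 6; mod 13: f = (x^2 + 7x + 1)(x^2 + 8x + 1)(x^2 + 10x + 1), pattern 2+2+2; mod 29: f = (x + 7)(x + 16)(x + 20)(x + 23)(x + 24)(x + 25), pattern 1+1+1+1+1+1. No other pattern occurs in this range, so the set of observed cycle types is {3+3, 6, 2+2+2, 1+1+1+1+1+1}. The candidates containing elements of all these cycle types are C_6 (6T1) of order 6, D_6 (6T3) of order 12, C_3 x S_3 (6T5) of order 18, A_4 x C_2 (6T6) of order 24, S_3 x S_3 (6T9) of order 36, S_4 x C_2 (6T11) of order 48, (S_3 x S_3) : C_2 (6T13) of order 72, PGL(2,5) (6T14) of order 120, S_6 (6T16) of order 720; the others are excluded. The observed types are precisely the cycle types that occur in C_6 (6T1). Each of the other remaining candidates has further cycle types, and by the Chebotarev density theorem the matching factorization patterns would occur for a proportion of primes equal to their share of the group: D_6 (6T3) additionally contains elements of type 2+2+1+1 (3 of its 12 elements, about 25% of primes); C_3 x S_3 (6T5) additionally contains elements of type 3+1+1+1 (4 of its 18 elements, about 22% of primes); A_4 x C_2 (6T6) additionally contains elements of type 2+2+1+1, 2+1+1+1+1 (6 of its 24 elements, about 25% of primes); S_3 x S_3 (6T9) additionally contains elements of type 3+1+1+1, 2+2+1+1 (13 of its 36 elements, about 36% of primes); S_4 x C_2 (6T11) additionally contains elements of type 4+2, 4+1+1, 2+2+1+1, 2+1+1+1+1 (24 of its 48 elements, about 50% of primes); (S_3 x S_3) : C_2 (6T13) additionally contains elements of type 4+2, 3+2+1, 3+1+1+1, 2+2+1+1, 2+1+1+1+1 (49 of its 72 elements, about 68% of primes); PGL(2,5) (6T14) additionally contains elements of type 5+1, 4+1+1, 2+2+1+1 (69 of its 120 elements, about 58% of primes); S_6 (6T16) additionally contains elements of type 5+1, 4+2, 4+1+1, 3+2+1, 3+1+1+1, 2+2+1+1, 2+1+1+1+1 (544 of its 720 elements, about 76% of primes). None of the 37 primes tested shows any such pattern (for each of these groups the chance of that is below 10^-4), which rules them out. Hence G = C_6 (6T1), of order 6. The Galois group C_6 (6T1) has order 6, so the splitting field has degree 6 over Q.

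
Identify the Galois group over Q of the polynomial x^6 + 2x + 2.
S_6 (also written S6)

The polynomial f is an irreducible sextic over Q, so G = Gal(f/Q) is one of the 16 transitive subgroups 6T1, ..., 6T16 of S_6. The discriminant of f is -1292992, which is not a perfect square, so G is not contained in A_6. The transitive groups of degree 6 not contained in A_6 are: C_6 (6T1, order 6), S_3 (6T2, order 6), D_6 (6T3, order 12), C_3 x S_3 (6T5, order 18), A_4 x C_2 (6T6, order 24), S_4 (6T8, order 24), S_3 x S_3 (6T9, order 36), S_4 x C_2 (6T11, order 48), (S_3 x S_3) : C_2 (6T13, order 72), PGL(2,5) (6T14, order 120), S_6 (6T16, order 720). By Dedekind's theorem, for a prime p not dividing disc(f) the degrees of the irreducible factors of f mod p form the cycle type of an element of G. Factoring f modulo the 3 such primes p <= 7 (skipping 2, which divides the discriminant), each new pattern first appears at: mod 3: f = (x^6 + 2x + 2), pattern 6; mod 5: f = (x + 3)(x + 4)(x^4 + 3x^3 + 2x^2 + 1), pattern 4+1+1; mod 7: f = (x + 5)(x^2 + 4x + 5)(x^3 + 5x^2 + 4), pattern 3+2+1. No other pattern occurs in this range, so the set of observed cycle types is {6, 4+1+1, 3+2+1}. Among the candidates above, the only group containing elements of all these cycle types is S_6 (6T16); every other candidate lacks at least one of them. Hence G = S_6 (6T16), of order 720.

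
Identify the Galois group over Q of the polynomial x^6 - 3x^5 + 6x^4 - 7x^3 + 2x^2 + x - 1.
S_4 (order 24)

The polynomial f is an irreducible sextic over Q, so G = Gal(f/Q) is one of the 16 transitive subgroups 6T1, ..., 6T16 of S_6. The discriminant of f is 810448, which is not a perfect square, so G is not contained in A_6. The transitive groups of degree 6 not contained in A_6 are: C_6 (6T1, order 6), S_3 (6T2, order 6), D_6 (6T3, order 12), C_3 x S_3 (6T5, order 18), A_4 x C_2 (6T6, order 24), S_4 (6T8, order 24), S_3 x S_3 (6T9, order 36), S_4 x C_2 (6T11, order 48), (S_3 x S_3) : C_2 (6T13, order 72), PGL(2,5) (6T14, order 120), S_6 (6T16, order 720). By Dedekind's theorem, for a prime p not dividing disc(f) the degrees of the irreducible factors of f mod p form the cycle type of an element of G. Factoring f modulo the 22 such primes p <= 89 (skipping 2, 37, which divide the discriminant), each new pattern first appears at: mod 3: f = (x^3 + x^2 + x + 2)(x^3 + 2x^2 + 1), pattern 3+3; mod 5: f = (x^2 + 3)(x^2 + 3x + 4)(x^2 + 4x + 2), pattern 2+2+2; mod 17: f = (x + 1)(x + 15)(x^4 + 15x^3 + 6x^2 + 12x + 9), pattern 4+1+1; mod 67: f = (x + 4)(x + 62)(x^2 + 66x + 40)(x^2 + 66x + 50), pattern 2+2+1+1. No other pattern occurs in this range, so the set of observed cycle types is {3+3, 2+2+2, 4+1+1, 2+2+1+1}. The candidates containing elements of all these cycle types are S_4 (6T8) of order 24, S_4 x C_2 (6T11) of order 48, PGL(2,5) (6T14) of order 120, S_6 (6T16) of order 720; the others are excluded. The observed types are precisely the cycle types that occur in S_4 (6T8) (apart from the identity). Each of the other remaining candidates has further cycle types, and by the Chebotarev density theorem the matching factorization patterns would occur for a proportion of primes equal to their share of the group: S_4 x C_2 (6T11) additionally contains elements of type 6, 4+2, 2+1+1+1+1 (17 of its 48 elements, about 35% of primes); PGL(2,5) (6T14) additionally contains elements of type 6, 5+1 (44 of its 120 elements, about 37% of primes); S_6 (6T16) additionally contains elements of type 6, 5+1, 4+2, 3+2+1, 3+1+1+1, 2+1+1+1+1 (529 of its 720 elements, about 73% of primes). None of the 22 primes tested shows any such pattern (for each of these groups the chance of that is below 10^-4), which rules them out. Hence G = S_4 (6T8), of order 24.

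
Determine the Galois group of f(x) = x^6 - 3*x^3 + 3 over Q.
The polynomial f is an irreducible sextic over Q, so G = Gal(f/Q) is one of the 16 transitive subgroups 6T1, ..., 6T16 of S_6. The discriminant of f is -177147, which is not a perfect square, so G is not contained in A_6. The transitive groups of degree 6 not contained in A_6 are: C_6 (6T1, order 6), S_3 (6T2, order 6), D_6 (6T3, order 12), C_3 x S_3 (6T5, order 18), A_4 x C_2 (6T6, order 24), S_4 (6T8, order 24), S_3 x S_3 (6T9, order 36), S_4 x C_2 (6T11, order 48), (S_3 x S_3) : C_2 (6T13, order 72), PGL(2,5) (6T14, order 120), S_6 (6T16, order 720). By Dedekind's theorem, for a prime p not dividing disc(f) the degrees of the irreducible factors of f mod p form the cycle type of an element of G. Factoring f modulo the 33 such primes p <= 139 (skipping 3, which divides the discriminant), each new pattern first appears at: mod 2: f = (x^6 + x^3 + 1), pattern 6; mod 7: f = (x + 1)(x + 2)(x + 4)(x^3 + 3), pattern 3+1+1+1; mod 17: f = (x^2 + x + 7)(x^2 + 4x + 7)(x^2 + 12x + 7), pattern 2+2+2; mod 19: f = (x^3 + 6)(x^3 + 10), pattern 3+3; mod 73: f = (x + 13)(x + 21)(x + 22)(x + 29)(x + 30)(x + 31), pattern 1+1+1+1+1+1. No other pattern occurs in this range, so the set of observed cycle types is {6, 3+1+1+1, 2+2+2, 3+3, 1+1+1+1+1+1}. The candidates containing elements of all these cycle types are C_3 x S_3 (6T5) of order 18, S_3 x S_3 (6T9) of order 36, (S_3 x S_3) : C_2 (6T13) of order 72, S_6 (6T16) of order 720; the others are excluded. The observed types are precisely the cycle types that occur in C_3 x S_3 (6T5). Each of the other remaining candidates has further cycle types, and by the Chebotarev density theorem the matching factorization patterns would occur for a proportion of primes equal to their share of the group: S_3 x S_3 (6T9) additionally contains elements of type 2+2+1+1 (9 of its 36 elements, about 25% of primes); (S_3 x S_3) : C_2 (6T13) additionally contains elements of type 4+2, 3+2+1, 2+2+1+1, 2+1+1+1+1 (45 of its 72 elements, about 62% of primes); S_6 (6T16) additionally contains elements of type 5+1, 4+2, 4+1+1, 3+2+1, 2+2+1+1, 2+1+1+1+1 (504 of its 720 elements, about 70% of primes). None of the 33 primes tested shows any such pattern (for each of these groups the chance of that is below 10^-4), which rules them out. Hence G = C_3 x S_3 (6T5), of order 18.

C_3 x S_3 (also written G18)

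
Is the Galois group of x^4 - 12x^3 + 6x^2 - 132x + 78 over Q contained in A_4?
The polynomial is irreducible of degree 4 over Q. Its discriminant is -23887049472, which is not a perfect square. A Galois group lies in the alternating group exactly when the discriminant is a square in Q, so the Galois group (D_4) is not contained in A_4.

No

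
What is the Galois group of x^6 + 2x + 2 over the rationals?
The polynomial f is an irreducible sextic over Q, so G = Gal(f/Q) is one of the 16 transitive subgroups 6T1, ..., 6T16 of S_6. The discriminant of f is -1292992, which is not a perfect square, so G is not contained in A_6. The transitive groups of degree 6 not contained in A_6 are: C_6 (6T1, order 6), S_3 (6T2, order 6), D_6 (6T3, order 12), C_3 x S_3 (6T5, order 18), A_4 x C_2 (6T6, order 24), S_4 (6T8, order 24), S_3 x S_3 (6T9, order 36), S_4 x C_2 (6T11, order 48), (S_3 x S_3) : C_2 (6T13, order 72), PGL(2,5) (6T14, order 120), S_6 (6T16, order 720). By Dedekind's theorem, for a prime p not dividing disc(f) the degrees of the irreducible factors of f mod p form the cycle type of an element of G. Factoring f modulo the 3 such primes p <= 7 (skipping 2, which divides the discriminant), each new pattern first appears at: mod 3: f = (x^6 + 2x + 2), pattern 6; mod 5: f = (x + 3)(x + 4)(x^4 + 3x^3 + 2x^2 + 1), pattern 4+1+1; mod 7: f = (x + 5)(x^2 + 4x + 5)(x^3 + 5x^2 + 4), pattern 3+2+1. No other pattern occurs in this range, so the set of observed cycle types is {6, 4+1+1, 3+2+1}. Among the candidates above, the only group containing elements of all these cycle types is S_6 (6T16); every other candidate lacks at least one of them. Hence G = S_6 (6T16), of order 720.

6T16: S_6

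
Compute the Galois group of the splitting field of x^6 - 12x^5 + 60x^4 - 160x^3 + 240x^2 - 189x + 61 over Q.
(S_3 x S_3) : C_2, the group 6T13 of order 72

The polynomial f is an irreducible sextic over Q, so G = Gal(f/Q) is one of the 16 transitive subgroups 6T1, ..., 6T16 of S_6. The discriminant of f is -9059283, which is not a perfect square, so G is not contained in A_6. The transitive groups of degree 6 not contained in A_6 are: C_6 (6T1, order 6), S_3 (6T2, order 6), D_6 (6T3, order 12), C_3 x S_3 (6T5, order 18), A_4 x C_2 (6T6, order 24), S_4 (6T8, order 24), S_3 x S_3 (6T9, order 36), S_4 x C_2 (6T11, order 48), (S_3 x S_3) : C_2 (6T13, order 72), PGL(2,5) (6T14, order 120), S_6 (6T16, order 720). By Dedekind's theorem, for a prime p not dividing disc(f) the degrees of the irreducible factors of f mod p form the cycle type of an element of G. Factoring f modulo the 28 such primes p <= 127 (skipping 3, 17, 43, which divide the discriminant), each new pattern first appears at: mod 2: f = (x^6 + x + 1), pattern 6; mod 7: f = (x + 4)(x^2 + 6x + 4)(x^3 + 6x^2 + 6), pattern 3+2+1; mod 11: f = (x^2 + 9x + 2)(x^4 + x^3 + 5x^2 + 2x + 3), pattern 4+2; mod 13: f = (x + 3)(x + 8)(x^2 + 6x + 3)(x^2 + 10x + 5), pattern 2+2+1+1; mod 61: f = (x)(x + 2)(x + 8)(x + 19)(x^2 + 20x + 6), pattern 2+1+1+1+1; mod 97: f = (x + 8)(x + 10)(x + 47)(x^3 + 20x^2 + 65x + 10), pattern 3+1+1+1; mod 113: f = (x^2 + 6)(x^2 + 41x + 19)(x^2 + 60x + 61), pattern 2+2+2; mod 127: f = (x^3 + 33x^2 + x + 91)(x^3 + 82x^2 + 20x + 23), pattern 3+3. No other pattern occurs in this range, so the set of observed cycle types is {6, 3+2+1, 4+2, 2+2+1+1, 2+1+1+1+1, 3+1+1+1, 2+2+2, 3+3}. The candidates containing elements of all these cycle types are (S_3 x S_3) : C_2 (6T13) of order 72, S_6 (6T16) of order 720; the others are excluded. The observed types are precisely the cycle types that occur in (S_3 x S_3) : C_2 (6T13) (apart from the identity). Each of the other remaining candidates has further cycle types, and by the Chebotarev density theorem the matching factorization patterns would occur for a proportion of primes equal to their share of the group: S_6 (6T16) additionally contains elements of type 5+1, 4+1+1 (234 of its 720 elements, about 32% of primes). None of the 28 primes tested shows any such pattern (for each of these groups the chance of that is below 10^-4), which rules them out. Hence G = (S_3 x S_3) : C_2 (6T13), of order 72.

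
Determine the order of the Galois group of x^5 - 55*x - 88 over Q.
The degree of the splitting field over Q equals the order of the Galois group, so first determine the group. The polynomial f is an irreducible quintic over Q, so G = Gal(f/Q) is a transitive subgroup of S_5: one of C_5 (5T1, order 5), D_5 (5T2, order 10), F_20 (5T3, order 20), A_5 (5T4, order 60) or S_5 (5T5, order 120). The discriminant of f is 58564000000 = 242000^2, a perfect square, so G is contained in A_5. The transitive groups of degree 5 contained in A_5 are: C_5 (5T1, order 5), D_5 (5T2, order 10), A_5 (5T4, order 60). By Dedekind's theorem, for a prime p not dividing disc(f) the degrees of the irreducible factors of f mod p form the cycle type of an element of G. Factoring f modulo the 3 such primes p <= 13 (skipping 2, 5, 11, which divide the discriminant), each new pattern first appears at: mod 3: f = (x^5 + 2x + 2), pattern 5; mod 13: f = (x + 5)(x + 7)(x^3 + x^2 + 5x + 9), pattern 3+1+1. No other pattern occurs in this range, so the set of observed cycle types is {5, 3+1+1}. Among the candidates above, the only group containing elements of all these cycle types is A_5 (5T4) — each of C_5 (5T1), D_5 (5T2) lacks at least one of them. Hence G = A_5 (5T4), of order 60. The Galois group A_5 (5T4) has order 60, so the splitting field has degree 60 over Q.

60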